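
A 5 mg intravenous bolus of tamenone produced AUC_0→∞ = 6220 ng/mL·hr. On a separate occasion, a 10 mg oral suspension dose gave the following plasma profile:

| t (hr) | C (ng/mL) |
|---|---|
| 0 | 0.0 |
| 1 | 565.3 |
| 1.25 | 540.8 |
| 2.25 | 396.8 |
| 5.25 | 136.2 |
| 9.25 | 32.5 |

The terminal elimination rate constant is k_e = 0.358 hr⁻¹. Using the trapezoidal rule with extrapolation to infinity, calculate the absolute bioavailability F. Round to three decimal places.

F = 0.170

Trapezoidal AUC_0→9.25 (oral suspension):
  [0→1]: (0.0+565.3)/2 × 1 = 282.65
  [1→1.25]: (565.3+540.8)/2 × 0.25 = 138.2625
  [1.25→2.25]: (540.8+396.8)/2 × 1 = 468.8
  [2.25→5.25]: (396.8+136.2)/2 × 3 = 799.5
  [5.25→9.25]: (136.2+32.5)/2 × 4 = 337.4
  Sum = 2026.6125 ng/mL·hr
Tail: C_last/k_e = 32.5/0.358 = 90.782
AUC_0→∞ (oral suspension) = 2026.6125 + 90.782 = 2117.3945 ng/mL·hr
F = (AUC_ev/D_ev)/(AUC_iv/D_iv) = (2117.3945/10)/(6220/5) = 211.73945/1244 = 0.1702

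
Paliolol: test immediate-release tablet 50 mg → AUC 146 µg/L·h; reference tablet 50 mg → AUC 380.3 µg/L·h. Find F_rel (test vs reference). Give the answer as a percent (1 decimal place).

F_rel = (AUC_test/D_test) / (AUC_ref/D_ref)
      = (146/50) / (380.3/50)
      = 2.92 / 7.606 = 0.3839 = 38.39%

F_rel = 38.4%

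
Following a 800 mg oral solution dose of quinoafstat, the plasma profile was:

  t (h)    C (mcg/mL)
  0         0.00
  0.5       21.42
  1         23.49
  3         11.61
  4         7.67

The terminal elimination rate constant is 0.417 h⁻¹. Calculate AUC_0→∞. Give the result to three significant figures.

AUC = 79.7 mcg/mL·h

Trapezoidal AUC_0→4:
  [0→0.5]: (0.00+21.42)/2 × 0.5 = 5.355
  [0.5→1]: (21.42+23.49)/2 × 0.5 = 11.2275
  [1→3]: (23.49+11.61)/2 × 2 = 35.1
  [3→4]: (11.61+7.67)/2 × 1 = 9.64
  Sum = 61.3225 mcg/mL·h
Extrapolated tail: C_last / k_e = 7.67 / 0.417 = 18.393
AUC_0→∞ = 61.3225 + 18.393 = 79.7155 mcg/mL·h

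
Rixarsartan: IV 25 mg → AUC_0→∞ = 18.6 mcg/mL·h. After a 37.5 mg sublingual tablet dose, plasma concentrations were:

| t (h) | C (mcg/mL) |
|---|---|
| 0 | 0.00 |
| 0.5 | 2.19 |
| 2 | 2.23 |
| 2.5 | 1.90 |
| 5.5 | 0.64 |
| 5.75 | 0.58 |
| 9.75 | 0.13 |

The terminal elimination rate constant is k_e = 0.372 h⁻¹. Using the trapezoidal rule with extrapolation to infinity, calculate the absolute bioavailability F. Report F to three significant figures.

Trapezoidal AUC_0→9.75 (sublingual tablet):
  [0→0.5]: (0.00+2.19)/2 × 0.5 = 0.5475
  [0.5→2]: (2.19+2.23)/2 × 1.5 = 3.315
  [2→2.5]: (2.23+1.90)/2 × 0.5 = 1.0325
  [2.5→5.5]: (1.90+0.64)/2 × 3 = 3.81
  [5.5→5.75]: (0.64+0.58)/2 × 0.25 = 0.1525
  [5.75→9.75]: (0.58+0.13)/2 × 4 = 1.42
  Sum = 10.2775 mcg/mL·h
Tail: C_last/k_e = 0.13/0.372 = 0.349
AUC_0→∞ (sublingual tablet) = 10.2775 + 0.349 = 10.6265 mcg/mL·h
F = (AUC_ev/D_ev)/(AUC_iv/D_iv) = (10.6265/37.5)/(18.6/25) = 0.283373/0.744 = 0.3809

F = 0.381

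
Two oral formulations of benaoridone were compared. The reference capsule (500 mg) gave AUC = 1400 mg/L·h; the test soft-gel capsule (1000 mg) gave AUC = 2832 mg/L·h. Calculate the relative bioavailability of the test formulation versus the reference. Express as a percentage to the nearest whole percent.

F_rel = 101%

F_rel = (AUC_test/D_test) / (AUC_ref/D_ref)
      = (2832/1000) / (1400/500)
      = 2.832 / 2.8 = 1.0114 = 101.14%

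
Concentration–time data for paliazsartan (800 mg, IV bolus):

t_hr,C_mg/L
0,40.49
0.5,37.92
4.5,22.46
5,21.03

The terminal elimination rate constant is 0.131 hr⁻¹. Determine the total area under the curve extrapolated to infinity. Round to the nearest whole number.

Trapezoidal AUC_0→5:
  [0→0.5]: (40.49+37.92)/2 × 0.5 = 19.6025
  [0.5→4.5]: (37.92+22.46)/2 × 4 = 120.76
  [4.5→5]: (22.46+21.03)/2 × 0.5 = 10.8725
  Sum = 151.235 mg/L·hr
Extrapolated tail: C_last / k_e = 21.03 / 0.131 = 160.534
AUC_0→∞ = 151.235 + 160.534 = 311.769 mg/L·hr

AUC = 312 mg/L·hr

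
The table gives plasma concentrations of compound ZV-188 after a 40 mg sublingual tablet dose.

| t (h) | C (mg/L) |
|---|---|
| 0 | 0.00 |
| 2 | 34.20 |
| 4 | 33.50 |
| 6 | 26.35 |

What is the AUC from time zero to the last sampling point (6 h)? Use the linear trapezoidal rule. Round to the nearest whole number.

Trapezoidal AUC_0→6:
  [0→2]: (0.00+34.20)/2 × 2 = 34.2
  [2→4]: (34.20+33.50)/2 × 2 = 67.7
  [4→6]: (33.50+26.35)/2 × 2 = 59.85
  Sum = 161.75 mg/L·h

AUC = 162 mg/L·h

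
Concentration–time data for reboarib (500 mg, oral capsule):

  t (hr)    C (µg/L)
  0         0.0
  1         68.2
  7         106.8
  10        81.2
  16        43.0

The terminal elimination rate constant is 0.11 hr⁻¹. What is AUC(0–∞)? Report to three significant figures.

Trapezoidal AUC_0→16:
  [0→1]: (0.0+68.2)/2 × 1 = 34.1
  [1→7]: (68.2+106.8)/2 × 6 = 525.0
  [7→10]: (106.8+81.2)/2 × 3 = 282.0
  [10→16]: (81.2+43.0)/2 × 6 = 372.6
  Sum = 1213.7 µg/L·hr
Extrapolated tail: C_last / k_e = 43.0 / 0.11 = 390.909
AUC_0→∞ = 1213.7 + 390.909 = 1604.609 µg/L·hr

AUC = 1600 µg/L·hr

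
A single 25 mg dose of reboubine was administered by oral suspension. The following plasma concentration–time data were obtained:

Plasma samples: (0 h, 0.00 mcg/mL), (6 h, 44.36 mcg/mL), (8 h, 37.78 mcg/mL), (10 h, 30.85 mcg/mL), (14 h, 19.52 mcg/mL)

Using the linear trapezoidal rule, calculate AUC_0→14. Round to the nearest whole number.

AUC = 385 mcg/mL·h

Trapezoidal AUC_0→14:
  [0→6]: (0.00+44.36)/2 × 6 = 133.08
  [6→8]: (44.36+37.78)/2 × 2 = 82.14
  [8→10]: (37.78+30.85)/2 × 2 = 68.63
  [10→14]: (30.85+19.52)/2 × 4 = 100.74
  Sum = 384.59 mcg/mL·h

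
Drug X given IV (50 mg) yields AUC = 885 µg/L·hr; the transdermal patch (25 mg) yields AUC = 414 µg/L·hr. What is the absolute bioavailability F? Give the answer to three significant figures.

F = 0.936

F = (AUC_ev / D_ev) / (AUC_iv / D_iv)
  = (414/25) / (885/50)
  = 16.56 / 17.7 = 0.9356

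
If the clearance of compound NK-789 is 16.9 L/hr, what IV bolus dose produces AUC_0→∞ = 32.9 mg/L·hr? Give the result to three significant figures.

Dose = 556 mg

Dose_iv = CL × AUC_0→∞
     = 16.9 × 32.9 = 556.01 mg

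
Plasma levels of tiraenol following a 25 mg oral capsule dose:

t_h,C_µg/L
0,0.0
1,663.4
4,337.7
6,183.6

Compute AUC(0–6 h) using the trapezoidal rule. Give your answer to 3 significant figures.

Trapezoidal AUC_0→6:
  [0→1]: (0.0+663.4)/2 × 1 = 331.7
  [1→4]: (663.4+337.7)/2 × 3 = 1501.65
  [4→6]: (337.7+183.6)/2 × 2 = 521.3
  Sum = 2354.65 µg/L·h

AUC = 2350 µg/L·h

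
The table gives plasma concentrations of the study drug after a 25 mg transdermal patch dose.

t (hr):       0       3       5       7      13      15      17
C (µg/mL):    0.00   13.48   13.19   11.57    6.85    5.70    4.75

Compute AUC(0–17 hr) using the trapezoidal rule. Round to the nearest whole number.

AUC = 150 µg/mL·hr

Trapezoidal AUC_0→17:
  [0→3]: (0.00+13.48)/2 × 3 = 20.22
  [3→5]: (13.48+13.19)/2 × 2 = 26.67
  [5→7]: (13.19+11.57)/2 × 2 = 24.76
  [7→13]: (11.57+6.85)/2 × 6 = 55.26
  [13→15]: (6.85+5.70)/2 × 2 = 12.55
  [15→17]: (5.70+4.75)/2 × 2 = 10.45
  Sum = 149.91 µg/mL·hr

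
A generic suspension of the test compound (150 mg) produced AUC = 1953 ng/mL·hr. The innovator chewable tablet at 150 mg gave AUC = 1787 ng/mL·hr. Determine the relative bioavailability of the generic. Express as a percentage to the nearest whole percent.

F_rel = (AUC_test/D_test) / (AUC_ref/D_ref)
      = (1953/150) / (1787/150)
      = 13.02 / 11.9133 = 1.0929 = 109.29%

F_rel = 109%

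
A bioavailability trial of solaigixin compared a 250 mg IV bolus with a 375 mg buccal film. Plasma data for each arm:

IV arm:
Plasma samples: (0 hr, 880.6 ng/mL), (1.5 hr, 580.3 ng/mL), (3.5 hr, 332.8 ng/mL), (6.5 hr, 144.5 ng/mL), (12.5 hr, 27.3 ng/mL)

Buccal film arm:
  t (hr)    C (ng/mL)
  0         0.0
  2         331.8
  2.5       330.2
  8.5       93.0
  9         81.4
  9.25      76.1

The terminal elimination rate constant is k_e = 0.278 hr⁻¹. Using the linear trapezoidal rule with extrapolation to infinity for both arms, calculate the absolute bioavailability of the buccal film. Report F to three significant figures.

Trapezoidal AUC_0→12.5 (IV):
  [0→1.5]: (880.6+580.3)/2 × 1.5 = 1095.675
  [1.5→3.5]: (580.3+332.8)/2 × 2 = 913.1
  [3.5→6.5]: (332.8+144.5)/2 × 3 = 715.95
  [6.5→12.5]: (144.5+27.3)/2 × 6 = 515.4
  Sum = 3240.125 ng/mL·hr
IV tail: 27.3/0.278 = 98.201; AUC_iv,0→∞ = 3240.125 + 98.201 = 3338.326 ng/mL·hr
Trapezoidal AUC_0→9.25 (buccal film):
  [0→2]: (0.0+331.8)/2 × 2 = 331.8
  [2→2.5]: (331.8+330.2)/2 × 0.5 = 165.5
  [2.5→8.5]: (330.2+93.0)/2 × 6 = 1269.6
  [8.5→9]: (93.0+81.4)/2 × 0.5 = 43.6
  [9→9.25]: (81.4+76.1)/2 × 0.25 = 19.6875
  Sum = 1830.1875 ng/mL·hr
buccal film tail: 76.1/0.278 = 273.741; AUC_ev,0→∞ = 1830.1875 + 273.741 = 2103.9285 ng/mL·hr
F = (AUC_ev/D_ev)/(AUC_iv/D_iv) = (2103.9285/375)/(3338.326/250) = 5.610476/13.353304 = 0.4202

F = 0.420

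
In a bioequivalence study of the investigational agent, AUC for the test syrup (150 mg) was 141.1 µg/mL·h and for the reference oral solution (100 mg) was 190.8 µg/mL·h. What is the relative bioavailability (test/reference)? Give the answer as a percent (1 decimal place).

F_rel = (AUC_test/D_test) / (AUC_ref/D_ref)
      = (141.1/150) / (190.8/100)
      = 0.940667 / 1.908 = 0.4930 = 49.30%

F_rel = 49.3%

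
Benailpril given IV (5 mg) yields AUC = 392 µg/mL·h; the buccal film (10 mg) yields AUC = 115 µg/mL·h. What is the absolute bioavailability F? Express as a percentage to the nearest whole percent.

F = 15%

F = (AUC_ev / D_ev) / (AUC_iv / D_iv)
  = (115/10) / (392/5)
  = 11.5 / 78.4 = 0.1467
  = 14.67%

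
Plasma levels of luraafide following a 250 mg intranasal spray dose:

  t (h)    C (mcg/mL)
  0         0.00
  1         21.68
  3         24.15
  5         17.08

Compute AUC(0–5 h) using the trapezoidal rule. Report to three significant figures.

AUC = 97.9 mcg/mL·h

Trapezoidal AUC_0→5:
  [0→1]: (0.00+21.68)/2 × 1 = 10.84
  [1→3]: (21.68+24.15)/2 × 2 = 45.83
  [3→5]: (24.15+17.08)/2 × 2 = 41.23
  Sum = 97.9 mcg/mL·h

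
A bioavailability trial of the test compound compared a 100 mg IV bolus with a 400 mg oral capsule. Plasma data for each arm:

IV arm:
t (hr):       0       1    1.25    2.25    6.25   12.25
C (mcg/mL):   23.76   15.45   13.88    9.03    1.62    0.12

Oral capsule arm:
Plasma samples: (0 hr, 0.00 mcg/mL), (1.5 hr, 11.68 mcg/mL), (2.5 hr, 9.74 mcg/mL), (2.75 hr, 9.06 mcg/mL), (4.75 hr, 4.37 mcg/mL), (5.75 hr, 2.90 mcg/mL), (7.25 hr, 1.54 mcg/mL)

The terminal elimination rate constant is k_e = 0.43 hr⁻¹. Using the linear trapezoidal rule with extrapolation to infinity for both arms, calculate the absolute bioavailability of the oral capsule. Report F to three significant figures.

Trapezoidal AUC_0→12.25 (IV):
  [0→1]: (23.76+15.45)/2 × 1 = 19.605
  [1→1.25]: (15.45+13.88)/2 × 0.25 = 3.66625
  [1.25→2.25]: (13.88+9.03)/2 × 1 = 11.455
  [2.25→6.25]: (9.03+1.62)/2 × 4 = 21.3
  [6.25→12.25]: (1.62+0.12)/2 × 6 = 5.22
  Sum = 61.24625 mcg/mL·hr
IV tail: 0.12/0.43 = 0.279; AUC_iv,0→∞ = 61.24625 + 0.279 = 61.52525 mcg/mL·hr
Trapezoidal AUC_0→7.25 (oral capsule):
  [0→1.5]: (0.00+11.68)/2 × 1.5 = 8.76
  [1.5→2.5]: (11.68+9.74)/2 × 1 = 10.71
  [2.5→2.75]: (9.74+9.06)/2 × 0.25 = 2.35
  [2.75→4.75]: (9.06+4.37)/2 × 2 = 13.43
  [4.75→5.75]: (4.37+2.90)/2 × 1 = 3.635
  [5.75→7.25]: (2.90+1.54)/2 × 1.5 = 3.33
  Sum = 42.215 mcg/mL·hr
oral capsule tail: 1.54/0.43 = 3.581; AUC_ev,0→∞ = 42.215 + 3.581 = 45.796 mcg/mL·hr
F = (AUC_ev/D_ev)/(AUC_iv/D_iv) = (45.796/400)/(61.52525/100) = 0.11449/0.6152525 = 0.1861

F = 0.186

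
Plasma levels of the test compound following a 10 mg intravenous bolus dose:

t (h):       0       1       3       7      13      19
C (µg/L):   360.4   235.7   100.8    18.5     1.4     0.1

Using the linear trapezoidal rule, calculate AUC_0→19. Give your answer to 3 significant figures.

Trapezoidal AUC_0→19:
  [0→1]: (360.4+235.7)/2 × 1 = 298.05
  [1→3]: (235.7+100.8)/2 × 2 = 336.5
  [3→7]: (100.8+18.5)/2 × 4 = 238.6
  [7→13]: (18.5+1.4)/2 × 6 = 59.7
  [13→19]: (1.4+0.1)/2 × 6 = 4.5
  Sum = 937.35 µg/L·h

AUC = 937 µg/L·h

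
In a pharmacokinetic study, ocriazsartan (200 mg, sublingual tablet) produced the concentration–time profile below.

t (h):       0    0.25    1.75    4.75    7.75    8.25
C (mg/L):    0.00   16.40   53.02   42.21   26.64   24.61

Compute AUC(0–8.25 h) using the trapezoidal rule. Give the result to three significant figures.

Trapezoidal AUC_0→8.25:
  [0→0.25]: (0.00+16.40)/2 × 0.25 = 2.05
  [0.25→1.75]: (16.40+53.02)/2 × 1.5 = 52.065
  [1.75→4.75]: (53.02+42.21)/2 × 3 = 142.845
  [4.75→7.75]: (42.21+26.64)/2 × 3 = 103.275
  [7.75→8.25]: (26.64+24.61)/2 × 0.5 = 12.8125
  Sum = 313.0475 mg/L·h

AUC = 313 mg/L·h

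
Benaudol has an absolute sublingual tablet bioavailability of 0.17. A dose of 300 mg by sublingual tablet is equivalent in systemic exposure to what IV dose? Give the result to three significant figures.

D_iv = 51.0 mg

Systemic exposure from an extravascular dose = F × D_ev, so the equivalent IV dose is F × D_ev.
D_iv = F × D_ev = 0.17 × 300 = 51 mg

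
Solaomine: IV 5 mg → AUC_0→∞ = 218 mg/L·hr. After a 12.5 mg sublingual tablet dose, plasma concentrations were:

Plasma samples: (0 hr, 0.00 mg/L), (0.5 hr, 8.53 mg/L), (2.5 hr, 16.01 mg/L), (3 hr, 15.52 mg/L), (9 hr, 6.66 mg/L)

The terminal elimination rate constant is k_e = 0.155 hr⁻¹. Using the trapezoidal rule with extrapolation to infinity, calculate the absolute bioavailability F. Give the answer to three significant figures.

Trapezoidal AUC_0→9 (sublingual tablet):
  [0→0.5]: (0.00+8.53)/2 × 0.5 = 2.1325
  [0.5→2.5]: (8.53+16.01)/2 × 2 = 24.54
  [2.5→3]: (16.01+15.52)/2 × 0.5 = 7.8825
  [3→9]: (15.52+6.66)/2 × 6 = 66.54
  Sum = 101.095 mg/L·hr
Tail: C_last/k_e = 6.66/0.155 = 42.968
AUC_0→∞ (sublingual tablet) = 101.095 + 42.968 = 144.063 mg/L·hr
F = (AUC_ev/D_ev)/(AUC_iv/D_iv) = (144.063/12.5)/(218/5) = 11.52504/43.6 = 0.2643

F = 0.264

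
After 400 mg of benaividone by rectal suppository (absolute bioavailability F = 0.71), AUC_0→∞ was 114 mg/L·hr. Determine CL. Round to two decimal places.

CL = 2.49 L/hr

CL = F × Dose / AUC_0→∞
   = 0.71 × 400 / 114 = 2.49123 L/hr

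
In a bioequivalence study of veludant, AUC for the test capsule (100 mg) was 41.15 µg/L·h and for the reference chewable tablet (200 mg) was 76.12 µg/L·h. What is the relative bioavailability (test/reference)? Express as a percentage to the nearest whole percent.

F_rel = (AUC_test/D_test) / (AUC_ref/D_ref)
      = (41.15/100) / (76.12/200)
      = 0.4115 / 0.3806 = 1.0812 = 108.12%

F_rel = 108%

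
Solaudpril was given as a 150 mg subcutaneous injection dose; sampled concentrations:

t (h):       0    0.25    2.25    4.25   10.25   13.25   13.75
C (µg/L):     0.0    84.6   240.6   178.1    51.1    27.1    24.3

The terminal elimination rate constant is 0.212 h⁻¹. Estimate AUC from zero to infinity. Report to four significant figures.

Trapezoidal AUC_0→13.75:
  [0→0.25]: (0.0+84.6)/2 × 0.25 = 10.575
  [0.25→2.25]: (84.6+240.6)/2 × 2 = 325.2
  [2.25→4.25]: (240.6+178.1)/2 × 2 = 418.7
  [4.25→10.25]: (178.1+51.1)/2 × 6 = 687.6
  [10.25→13.25]: (51.1+27.1)/2 × 3 = 117.3
  [13.25→13.75]: (27.1+24.3)/2 × 0.5 = 12.85
  Sum = 1572.225 µg/L·h
Extrapolated tail: C_last / k_e = 24.3 / 0.212 = 114.623
AUC_0→∞ = 1572.225 + 114.623 = 1686.848 µg/L·h

AUC = 1687 µg/L·h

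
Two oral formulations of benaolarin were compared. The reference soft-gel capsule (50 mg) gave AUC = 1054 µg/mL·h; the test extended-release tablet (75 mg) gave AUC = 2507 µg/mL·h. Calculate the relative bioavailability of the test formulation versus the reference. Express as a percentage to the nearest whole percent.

F_rel = 159%

F_rel = (AUC_test/D_test) / (AUC_ref/D_ref)
      = (2507/75) / (1054/50)
      = 33.4267 / 21.08 = 1.5857 = 158.57%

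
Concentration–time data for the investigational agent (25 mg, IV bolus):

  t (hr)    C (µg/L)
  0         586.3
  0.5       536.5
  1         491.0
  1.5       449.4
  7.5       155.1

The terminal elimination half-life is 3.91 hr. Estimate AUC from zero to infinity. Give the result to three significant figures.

Trapezoidal AUC_0→7.5:
  [0→0.5]: (586.3+536.5)/2 × 0.5 = 280.7
  [0.5→1]: (536.5+491.0)/2 × 0.5 = 256.875
  [1→1.5]: (491.0+449.4)/2 × 0.5 = 235.1
  [1.5→7.5]: (449.4+155.1)/2 × 6 = 1813.5
  Sum = 2586.175 µg/L·hr
k_e = ln2 / t½ = 0.693147 / 3.91 = 0.1773 hr^-1
Extrapolated tail: C_last / k_e = 155.1 / 0.1773 = 874.788
AUC_0→∞ = 2586.175 + 874.788 = 3460.963 µg/L·hr

AUC = 3460 µg/L·hr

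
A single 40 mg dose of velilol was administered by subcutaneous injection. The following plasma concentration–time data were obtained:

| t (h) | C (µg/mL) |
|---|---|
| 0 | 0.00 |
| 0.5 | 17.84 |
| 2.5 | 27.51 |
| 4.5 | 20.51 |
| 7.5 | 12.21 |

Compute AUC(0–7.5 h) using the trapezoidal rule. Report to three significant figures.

Trapezoidal AUC_0→7.5:
  [0→0.5]: (0.00+17.84)/2 × 0.5 = 4.46
  [0.5→2.5]: (17.84+27.51)/2 × 2 = 45.35
  [2.5→4.5]: (27.51+20.51)/2 × 2 = 48.02
  [4.5→7.5]: (20.51+12.21)/2 × 3 = 49.08
  Sum = 146.91 µg/mL·h

AUC = 147 µg/mL·h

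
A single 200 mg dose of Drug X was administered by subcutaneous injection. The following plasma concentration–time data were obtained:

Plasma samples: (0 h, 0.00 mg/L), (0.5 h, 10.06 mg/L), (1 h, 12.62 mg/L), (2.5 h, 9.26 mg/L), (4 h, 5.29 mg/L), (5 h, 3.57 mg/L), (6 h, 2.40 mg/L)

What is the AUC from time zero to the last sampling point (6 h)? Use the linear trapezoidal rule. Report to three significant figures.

Trapezoidal AUC_0→6:
  [0→0.5]: (0.00+10.06)/2 × 0.5 = 2.515
  [0.5→1]: (10.06+12.62)/2 × 0.5 = 5.67
  [1→2.5]: (12.62+9.26)/2 × 1.5 = 16.41
  [2.5→4]: (9.26+5.29)/2 × 1.5 = 10.9125
  [4→5]: (5.29+3.57)/2 × 1 = 4.43
  [5→6]: (3.57+2.40)/2 × 1 = 2.985
  Sum = 42.9225 mg/L·h

AUC = 42.9 mg/L·h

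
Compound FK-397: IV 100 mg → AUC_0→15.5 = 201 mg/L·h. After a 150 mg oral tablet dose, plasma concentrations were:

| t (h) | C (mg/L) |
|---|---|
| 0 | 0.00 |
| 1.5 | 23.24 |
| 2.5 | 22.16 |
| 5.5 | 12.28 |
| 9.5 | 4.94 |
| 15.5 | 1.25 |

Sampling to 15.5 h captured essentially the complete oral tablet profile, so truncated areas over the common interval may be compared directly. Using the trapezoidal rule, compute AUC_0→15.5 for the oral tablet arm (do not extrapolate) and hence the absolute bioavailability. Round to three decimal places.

F = 0.480

Trapezoidal AUC_0→15.5 (oral tablet):
  [0→1.5]: (0.00+23.24)/2 × 1.5 = 17.43
  [1.5→2.5]: (23.24+22.16)/2 × 1 = 22.7
  [2.5→5.5]: (22.16+12.28)/2 × 3 = 51.66
  [5.5→9.5]: (12.28+4.94)/2 × 4 = 34.44
  [9.5→15.5]: (4.94+1.25)/2 × 6 = 18.57
  Sum = 144.8 mg/L·h
F = (AUC_ev/D_ev)/(AUC_iv/D_iv) = (144.8/150)/(201/100) = 0.965333/2.01 = 0.4803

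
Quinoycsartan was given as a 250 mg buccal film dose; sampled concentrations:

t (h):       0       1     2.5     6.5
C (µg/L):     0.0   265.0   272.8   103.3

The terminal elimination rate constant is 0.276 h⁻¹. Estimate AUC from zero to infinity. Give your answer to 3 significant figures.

Trapezoidal AUC_0→6.5:
  [0→1]: (0.0+265.0)/2 × 1 = 132.5
  [1→2.5]: (265.0+272.8)/2 × 1.5 = 403.35
  [2.5→6.5]: (272.8+103.3)/2 × 4 = 752.2
  Sum = 1288.05 µg/L·h
Extrapolated tail: C_last / k_e = 103.3 / 0.276 = 374.275
AUC_0→∞ = 1288.05 + 374.275 = 1662.325 µg/L·h

AUC = 1660 µg/L·h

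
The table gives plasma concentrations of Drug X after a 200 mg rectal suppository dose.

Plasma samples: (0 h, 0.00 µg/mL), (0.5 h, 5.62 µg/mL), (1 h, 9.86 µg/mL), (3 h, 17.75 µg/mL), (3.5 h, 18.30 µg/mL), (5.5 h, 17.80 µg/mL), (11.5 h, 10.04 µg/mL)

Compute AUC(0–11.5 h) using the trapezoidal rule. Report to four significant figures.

AUC = 161.5 µg/mL·h

Trapezoidal AUC_0→11.5:
  [0→0.5]: (0.00+5.62)/2 × 0.5 = 1.405
  [0.5→1]: (5.62+9.86)/2 × 0.5 = 3.87
  [1→3]: (9.86+17.75)/2 × 2 = 27.61
  [3→3.5]: (17.75+18.30)/2 × 0.5 = 9.0125
  [3.5→5.5]: (18.30+17.80)/2 × 2 = 36.1
  [5.5→11.5]: (17.80+10.04)/2 × 6 = 83.52
  Sum = 161.5175 µg/mL·h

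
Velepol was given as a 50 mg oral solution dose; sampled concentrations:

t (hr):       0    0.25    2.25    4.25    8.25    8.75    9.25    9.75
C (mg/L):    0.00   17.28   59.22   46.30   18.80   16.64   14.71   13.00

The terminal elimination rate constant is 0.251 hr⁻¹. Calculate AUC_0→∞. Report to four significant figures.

Trapezoidal AUC_0→9.75:
  [0→0.25]: (0.00+17.28)/2 × 0.25 = 2.16
  [0.25→2.25]: (17.28+59.22)/2 × 2 = 76.5
  [2.25→4.25]: (59.22+46.30)/2 × 2 = 105.52
  [4.25→8.25]: (46.30+18.80)/2 × 4 = 130.2
  [8.25→8.75]: (18.80+16.64)/2 × 0.5 = 8.86
  [8.75→9.25]: (16.64+14.71)/2 × 0.5 = 7.8375
  [9.25→9.75]: (14.71+13.00)/2 × 0.5 = 6.9275
  Sum = 338.005 mg/L·hr
Extrapolated tail: C_last / k_e = 13.00 / 0.251 = 51.793
AUC_0→∞ = 338.005 + 51.793 = 389.798 mg/L·hr

AUC = 389.8 mg/L·hr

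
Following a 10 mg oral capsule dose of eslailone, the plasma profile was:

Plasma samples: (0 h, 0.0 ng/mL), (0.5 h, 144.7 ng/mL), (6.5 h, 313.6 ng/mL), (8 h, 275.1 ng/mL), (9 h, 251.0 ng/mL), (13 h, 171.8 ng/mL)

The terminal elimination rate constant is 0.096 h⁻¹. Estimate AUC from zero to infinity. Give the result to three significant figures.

AUC = 4750 ng/mL·h

Trapezoidal AUC_0→13:
  [0→0.5]: (0.0+144.7)/2 × 0.5 = 36.175
  [0.5→6.5]: (144.7+313.6)/2 × 6 = 1374.9
  [6.5→8]: (313.6+275.1)/2 × 1.5 = 441.525
  [8→9]: (275.1+251.0)/2 × 1 = 263.05
  [9→13]: (251.0+171.8)/2 × 4 = 845.6
  Sum = 2961.25 ng/mL·h
Extrapolated tail: C_last / k_e = 171.8 / 0.096 = 1789.583
AUC_0→∞ = 2961.25 + 1789.583 = 4750.833 ng/mL·h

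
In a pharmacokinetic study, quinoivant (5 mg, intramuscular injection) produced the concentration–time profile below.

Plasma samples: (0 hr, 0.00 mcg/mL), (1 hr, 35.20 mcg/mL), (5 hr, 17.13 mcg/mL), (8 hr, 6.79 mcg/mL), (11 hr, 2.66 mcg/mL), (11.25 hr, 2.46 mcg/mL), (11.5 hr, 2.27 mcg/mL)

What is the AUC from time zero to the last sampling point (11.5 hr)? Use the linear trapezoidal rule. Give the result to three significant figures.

Trapezoidal AUC_0→11.5:
  [0→1]: (0.00+35.20)/2 × 1 = 17.6
  [1→5]: (35.20+17.13)/2 × 4 = 104.66
  [5→8]: (17.13+6.79)/2 × 3 = 35.88
  [8→11]: (6.79+2.66)/2 × 3 = 14.175
  [11→11.25]: (2.66+2.46)/2 × 0.25 = 0.64
  [11.25→11.5]: (2.46+2.27)/2 × 0.25 = 0.59125
  Sum = 173.54625 mcg/mL·hr

AUC = 174 mcg/mL·hr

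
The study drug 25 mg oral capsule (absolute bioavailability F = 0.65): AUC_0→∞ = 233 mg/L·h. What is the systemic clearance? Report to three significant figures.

CL = F × Dose / AUC_0→∞
   = 0.65 × 25 / 233 = 0.0697425 L/h

CL = 0.0697 L/h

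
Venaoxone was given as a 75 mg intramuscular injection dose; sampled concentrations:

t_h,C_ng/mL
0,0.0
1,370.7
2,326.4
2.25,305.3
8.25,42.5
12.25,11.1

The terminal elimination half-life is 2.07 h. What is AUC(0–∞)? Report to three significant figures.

Trapezoidal AUC_0→12.25:
  [0→1]: (0.0+370.7)/2 × 1 = 185.35
  [1→2]: (370.7+326.4)/2 × 1 = 348.55
  [2→2.25]: (326.4+305.3)/2 × 0.25 = 78.9625
  [2.25→8.25]: (305.3+42.5)/2 × 6 = 1043.4
  [8.25→12.25]: (42.5+11.1)/2 × 4 = 107.2
  Sum = 1763.4625 ng/mL·h
k_e = ln2 / t½ = 0.693147 / 2.07 = 0.3349 h^-1
Extrapolated tail: C_last / k_e = 11.1 / 0.3349 = 33.144
AUC_0→∞ = 1763.4625 + 33.144 = 1796.6065 ng/mL·h

AUC = 1800 ng/mL·h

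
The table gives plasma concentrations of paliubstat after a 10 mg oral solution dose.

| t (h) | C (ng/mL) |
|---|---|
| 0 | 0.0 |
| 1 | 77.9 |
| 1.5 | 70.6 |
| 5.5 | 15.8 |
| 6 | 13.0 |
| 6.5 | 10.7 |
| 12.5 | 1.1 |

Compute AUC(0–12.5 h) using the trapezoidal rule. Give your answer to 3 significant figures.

AUC = 297 ng/mL·h

Trapezoidal AUC_0→12.5:
  [0→1]: (0.0+77.9)/2 × 1 = 38.95
  [1→1.5]: (77.9+70.6)/2 × 0.5 = 37.125
  [1.5→5.5]: (70.6+15.8)/2 × 4 = 172.8
  [5.5→6]: (15.8+13.0)/2 × 0.5 = 7.2
  [6→6.5]: (13.0+10.7)/2 × 0.5 = 5.925
  [6.5→12.5]: (10.7+1.1)/2 × 6 = 35.4
  Sum = 297.4 ng/mL·h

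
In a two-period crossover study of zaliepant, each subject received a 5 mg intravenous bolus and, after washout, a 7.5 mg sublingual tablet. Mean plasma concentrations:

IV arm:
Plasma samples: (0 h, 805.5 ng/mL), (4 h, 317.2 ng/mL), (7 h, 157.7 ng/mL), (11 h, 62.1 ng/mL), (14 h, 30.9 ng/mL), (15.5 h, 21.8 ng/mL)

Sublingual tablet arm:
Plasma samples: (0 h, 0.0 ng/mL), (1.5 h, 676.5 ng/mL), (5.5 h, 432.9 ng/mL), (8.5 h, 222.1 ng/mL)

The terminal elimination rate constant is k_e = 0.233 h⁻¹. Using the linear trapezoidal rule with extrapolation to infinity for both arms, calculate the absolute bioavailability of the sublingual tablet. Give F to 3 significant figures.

Trapezoidal AUC_0→15.5 (IV):
  [0→4]: (805.5+317.2)/2 × 4 = 2245.4
  [4→7]: (317.2+157.7)/2 × 3 = 712.35
  [7→11]: (157.7+62.1)/2 × 4 = 439.6
  [11→14]: (62.1+30.9)/2 × 3 = 139.5
  [14→15.5]: (30.9+21.8)/2 × 1.5 = 39.525
  Sum = 3576.375 ng/mL·h
IV tail: 21.8/0.233 = 93.562; AUC_iv,0→∞ = 3576.375 + 93.562 = 3669.937 ng/mL·h
Trapezoidal AUC_0→8.5 (sublingual tablet):
  [0→1.5]: (0.0+676.5)/2 × 1.5 = 507.375
  [1.5→5.5]: (676.5+432.9)/2 × 4 = 2218.8
  [5.5→8.5]: (432.9+222.1)/2 × 3 = 982.5
  Sum = 3708.675 ng/mL·h
sublingual tablet tail: 222.1/0.233 = 953.219; AUC_ev,0→∞ = 3708.675 + 953.219 = 4661.894 ng/mL·h
F = (AUC_ev/D_ev)/(AUC_iv/D_iv) = (4661.894/7.5)/(3669.937/5) = 621.586/733.9874 = 0.8469

F = 0.847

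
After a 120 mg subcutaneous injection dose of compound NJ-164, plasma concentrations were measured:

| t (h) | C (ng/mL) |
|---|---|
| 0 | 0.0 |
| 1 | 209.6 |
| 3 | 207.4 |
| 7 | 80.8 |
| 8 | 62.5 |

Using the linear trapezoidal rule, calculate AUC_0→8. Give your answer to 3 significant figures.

Trapezoidal AUC_0→8:
  [0→1]: (0.0+209.6)/2 × 1 = 104.8
  [1→3]: (209.6+207.4)/2 × 2 = 417.0
  [3→7]: (207.4+80.8)/2 × 4 = 576.4
  [7→8]: (80.8+62.5)/2 × 1 = 71.65
  Sum = 1169.85 ng/mL·h

AUC = 1170 ng/mL·h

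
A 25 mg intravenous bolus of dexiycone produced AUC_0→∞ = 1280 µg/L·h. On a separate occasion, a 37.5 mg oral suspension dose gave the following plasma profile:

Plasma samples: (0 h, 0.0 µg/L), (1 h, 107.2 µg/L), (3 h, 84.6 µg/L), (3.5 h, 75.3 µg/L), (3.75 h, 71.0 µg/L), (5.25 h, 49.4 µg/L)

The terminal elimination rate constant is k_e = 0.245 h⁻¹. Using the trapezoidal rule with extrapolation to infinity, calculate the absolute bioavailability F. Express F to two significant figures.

F = 0.31

Trapezoidal AUC_0→5.25 (oral suspension):
  [0→1]: (0.0+107.2)/2 × 1 = 53.6
  [1→3]: (107.2+84.6)/2 × 2 = 191.8
  [3→3.5]: (84.6+75.3)/2 × 0.5 = 39.975
  [3.5→3.75]: (75.3+71.0)/2 × 0.25 = 18.2875
  [3.75→5.25]: (71.0+49.4)/2 × 1.5 = 90.3
  Sum = 393.9625 µg/L·h
Tail: C_last/k_e = 49.4/0.245 = 201.633
AUC_0→∞ (oral suspension) = 393.9625 + 201.633 = 595.5955 µg/L·h
F = (AUC_ev/D_ev)/(AUC_iv/D_iv) = (595.5955/37.5)/(1280/25) = 15.8825/51.2 = 0.3102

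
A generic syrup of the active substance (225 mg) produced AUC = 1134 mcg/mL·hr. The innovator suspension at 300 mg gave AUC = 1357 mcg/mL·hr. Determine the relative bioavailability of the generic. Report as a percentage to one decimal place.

F_rel = (AUC_test/D_test) / (AUC_ref/D_ref)
      = (1134/225) / (1357/300)
      = 5.04 / 4.52333 = 1.1142 = 111.42%

F_rel = 111.4%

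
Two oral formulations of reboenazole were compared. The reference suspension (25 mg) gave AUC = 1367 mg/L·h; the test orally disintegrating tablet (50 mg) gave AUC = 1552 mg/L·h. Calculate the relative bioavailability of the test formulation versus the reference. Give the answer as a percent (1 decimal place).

F_rel = 56.8%

F_rel = (AUC_test/D_test) / (AUC_ref/D_ref)
      = (1552/50) / (1367/25)
      = 31.04 / 54.68 = 0.5677 = 56.77%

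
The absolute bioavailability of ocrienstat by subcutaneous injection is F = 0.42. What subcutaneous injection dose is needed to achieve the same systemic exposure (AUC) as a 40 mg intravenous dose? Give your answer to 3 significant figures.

D_subcutaneous = 95.2 mg

For equal systemic exposure: F × D_ev = D_iv
D_ev = D_iv / F = 40 / 0.42 = 95.2381 mg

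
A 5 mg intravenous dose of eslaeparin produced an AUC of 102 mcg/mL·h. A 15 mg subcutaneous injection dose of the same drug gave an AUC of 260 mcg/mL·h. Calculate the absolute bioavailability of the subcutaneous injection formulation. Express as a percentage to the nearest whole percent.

F = 85%

F = (AUC_ev / D_ev) / (AUC_iv / D_iv)
  = (260/15) / (102/5)
  = 17.3333 / 20.4 = 0.8497
  = 84.97%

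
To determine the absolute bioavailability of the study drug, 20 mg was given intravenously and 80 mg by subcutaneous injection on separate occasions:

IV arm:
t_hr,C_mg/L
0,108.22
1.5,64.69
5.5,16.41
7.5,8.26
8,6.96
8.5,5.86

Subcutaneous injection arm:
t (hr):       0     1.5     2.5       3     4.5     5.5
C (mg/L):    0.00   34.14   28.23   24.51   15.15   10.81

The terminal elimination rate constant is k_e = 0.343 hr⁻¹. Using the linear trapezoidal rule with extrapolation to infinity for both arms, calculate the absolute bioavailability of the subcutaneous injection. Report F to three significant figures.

F = 0.106

Trapezoidal AUC_0→8.5 (IV):
  [0→1.5]: (108.22+64.69)/2 × 1.5 = 129.6825
  [1.5→5.5]: (64.69+16.41)/2 × 4 = 162.2
  [5.5→7.5]: (16.41+8.26)/2 × 2 = 24.67
  [7.5→8]: (8.26+6.96)/2 × 0.5 = 3.805
  [8→8.5]: (6.96+5.86)/2 × 0.5 = 3.205
  Sum = 323.5625 mg/L·hr
IV tail: 5.86/0.343 = 17.085; AUC_iv,0→∞ = 323.5625 + 17.085 = 340.6475 mg/L·hr
Trapezoidal AUC_0→5.5 (subcutaneous injection):
  [0→1.5]: (0.00+34.14)/2 × 1.5 = 25.605
  [1.5→2.5]: (34.14+28.23)/2 × 1 = 31.185
  [2.5→3]: (28.23+24.51)/2 × 0.5 = 13.185
  [3→4.5]: (24.51+15.15)/2 × 1.5 = 29.745
  [4.5→5.5]: (15.15+10.81)/2 × 1 = 12.98
  Sum = 112.7 mg/L·hr
subcutaneous injection tail: 10.81/0.343 = 31.516; AUC_ev,0→∞ = 112.7 + 31.516 = 144.216 mg/L·hr
F = (AUC_ev/D_ev)/(AUC_iv/D_iv) = (144.216/80)/(340.6475/20) = 1.8027/17.032375 = 0.1058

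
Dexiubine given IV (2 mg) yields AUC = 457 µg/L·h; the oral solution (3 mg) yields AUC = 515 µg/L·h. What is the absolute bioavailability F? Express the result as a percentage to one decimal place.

F = (AUC_ev / D_ev) / (AUC_iv / D_iv)
  = (515/3) / (457/2)
  = 171.667 / 228.5 = 0.7513
  = 75.13%

F = 75.1%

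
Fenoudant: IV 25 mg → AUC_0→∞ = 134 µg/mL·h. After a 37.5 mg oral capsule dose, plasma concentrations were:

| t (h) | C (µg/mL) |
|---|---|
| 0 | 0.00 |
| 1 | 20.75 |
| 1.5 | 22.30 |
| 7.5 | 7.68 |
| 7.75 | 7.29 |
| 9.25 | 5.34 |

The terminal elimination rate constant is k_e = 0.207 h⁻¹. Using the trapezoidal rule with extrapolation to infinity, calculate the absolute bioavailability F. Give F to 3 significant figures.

Trapezoidal AUC_0→9.25 (oral capsule):
  [0→1]: (0.00+20.75)/2 × 1 = 10.375
  [1→1.5]: (20.75+22.30)/2 × 0.5 = 10.7625
  [1.5→7.5]: (22.30+7.68)/2 × 6 = 89.94
  [7.5→7.75]: (7.68+7.29)/2 × 0.25 = 1.87125
  [7.75→9.25]: (7.29+5.34)/2 × 1.5 = 9.4725
  Sum = 122.42125 µg/mL·h
Tail: C_last/k_e = 5.34/0.207 = 25.797
AUC_0→∞ (oral capsule) = 122.42125 + 25.797 = 148.21825 µg/mL·h
F = (AUC_ev/D_ev)/(AUC_iv/D_iv) = (148.21825/37.5)/(134/25) = 3.95249/5.36 = 0.7374

F = 0.737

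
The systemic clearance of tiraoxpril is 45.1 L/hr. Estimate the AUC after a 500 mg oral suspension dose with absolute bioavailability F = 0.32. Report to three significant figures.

AUC_0→∞ = F × Dose / CL
        = 0.32 × 500 / 45.1 = 3.54767 mg/L·hr

AUC = 3.55 mg/L·hr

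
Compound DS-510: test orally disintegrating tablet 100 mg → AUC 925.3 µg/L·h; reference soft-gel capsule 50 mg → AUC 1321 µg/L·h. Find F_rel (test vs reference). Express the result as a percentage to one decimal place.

F_rel = (AUC_test/D_test) / (AUC_ref/D_ref)
      = (925.3/100) / (1321/50)
      = 9.253 / 26.42 = 0.3502 = 35.02%

F_rel = 35.0%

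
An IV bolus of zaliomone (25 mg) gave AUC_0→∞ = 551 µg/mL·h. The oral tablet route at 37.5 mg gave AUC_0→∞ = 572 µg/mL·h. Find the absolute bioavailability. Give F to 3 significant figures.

F = 0.692

F = (AUC_ev / D_ev) / (AUC_iv / D_iv)
  = (572/37.5) / (551/25)
  = 15.2533 / 22.04 = 0.6921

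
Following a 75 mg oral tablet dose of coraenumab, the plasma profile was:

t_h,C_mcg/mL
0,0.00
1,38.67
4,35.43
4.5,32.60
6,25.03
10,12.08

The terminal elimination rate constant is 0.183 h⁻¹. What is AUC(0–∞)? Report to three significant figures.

Trapezoidal AUC_0→10:
  [0→1]: (0.00+38.67)/2 × 1 = 19.335
  [1→4]: (38.67+35.43)/2 × 3 = 111.15
  [4→4.5]: (35.43+32.60)/2 × 0.5 = 17.0075
  [4.5→6]: (32.60+25.03)/2 × 1.5 = 43.2225
  [6→10]: (25.03+12.08)/2 × 4 = 74.22
  Sum = 264.935 mcg/mL·h
Extrapolated tail: C_last / k_e = 12.08 / 0.183 = 66.011
AUC_0→∞ = 264.935 + 66.011 = 330.946 mcg/mL·h

AUC = 331 mcg/mL·h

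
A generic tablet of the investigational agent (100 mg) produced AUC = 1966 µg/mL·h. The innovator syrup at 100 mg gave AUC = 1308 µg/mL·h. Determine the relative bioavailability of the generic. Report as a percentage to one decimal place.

F_rel = 150.3%

F_rel = (AUC_test/D_test) / (AUC_ref/D_ref)
      = (1966/100) / (1308/100)
      = 19.66 / 13.08 = 1.5031 = 150.31%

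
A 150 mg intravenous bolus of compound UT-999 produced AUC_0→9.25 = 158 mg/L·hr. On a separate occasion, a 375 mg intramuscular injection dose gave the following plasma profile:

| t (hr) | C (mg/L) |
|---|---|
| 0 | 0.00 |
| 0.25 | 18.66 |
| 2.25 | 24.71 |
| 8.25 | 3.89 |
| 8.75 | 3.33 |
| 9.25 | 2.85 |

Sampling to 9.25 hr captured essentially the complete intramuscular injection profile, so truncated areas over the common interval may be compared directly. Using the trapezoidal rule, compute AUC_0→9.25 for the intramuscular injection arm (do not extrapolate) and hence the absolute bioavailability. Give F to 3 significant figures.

F = 0.341

Trapezoidal AUC_0→9.25 (intramuscular injection):
  [0→0.25]: (0.00+18.66)/2 × 0.25 = 2.3325
  [0.25→2.25]: (18.66+24.71)/2 × 2 = 43.37
  [2.25→8.25]: (24.71+3.89)/2 × 6 = 85.8
  [8.25→8.75]: (3.89+3.33)/2 × 0.5 = 1.805
  [8.75→9.25]: (3.33+2.85)/2 × 0.5 = 1.545
  Sum = 134.8525 mg/L·hr
F = (AUC_ev/D_ev)/(AUC_iv/D_iv) = (134.8525/375)/(158/150) = 0.359607/1.05333 = 0.3414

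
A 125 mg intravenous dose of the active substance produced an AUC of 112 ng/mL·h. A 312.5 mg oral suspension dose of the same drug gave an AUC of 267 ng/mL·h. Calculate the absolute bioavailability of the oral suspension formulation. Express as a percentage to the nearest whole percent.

F = 95%

F = (AUC_ev / D_ev) / (AUC_iv / D_iv)
  = (267/312.5) / (112/125)
  = 0.8544 / 0.896 = 0.9536
  = 95.36%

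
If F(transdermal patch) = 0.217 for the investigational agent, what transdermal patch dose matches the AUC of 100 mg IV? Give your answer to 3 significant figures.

For equal systemic exposure: F × D_ev = D_iv
D_ev = D_iv / F = 100 / 0.217 = 460.829 mg

D_transdermal = 461 mg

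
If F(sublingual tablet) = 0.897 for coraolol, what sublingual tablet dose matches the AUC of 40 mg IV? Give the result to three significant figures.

D_sublingual = 44.6 mg

For equal systemic exposure: F × D_ev = D_iv
D_ev = D_iv / F = 40 / 0.897 = 44.5931 mg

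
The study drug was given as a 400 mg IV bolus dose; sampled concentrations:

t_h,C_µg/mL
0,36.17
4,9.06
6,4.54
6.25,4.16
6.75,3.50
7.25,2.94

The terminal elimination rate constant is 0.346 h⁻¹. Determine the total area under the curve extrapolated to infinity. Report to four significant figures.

AUC = 117.2 µg/mL·h

Trapezoidal AUC_0→7.25:
  [0→4]: (36.17+9.06)/2 × 4 = 90.46
  [4→6]: (9.06+4.54)/2 × 2 = 13.6
  [6→6.25]: (4.54+4.16)/2 × 0.25 = 1.0875
  [6.25→6.75]: (4.16+3.50)/2 × 0.5 = 1.915
  [6.75→7.25]: (3.50+2.94)/2 × 0.5 = 1.61
  Sum = 108.6725 µg/mL·h
Extrapolated tail: C_last / k_e = 2.94 / 0.346 = 8.497
AUC_0→∞ = 108.6725 + 8.497 = 117.1695 µg/mL·h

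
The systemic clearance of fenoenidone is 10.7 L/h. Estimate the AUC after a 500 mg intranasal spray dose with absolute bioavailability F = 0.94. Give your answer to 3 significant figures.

AUC_0→∞ = F × Dose / CL
        = 0.94 × 500 / 10.7 = 43.9252 mg/L·h

AUC = 43.9 mg/L·h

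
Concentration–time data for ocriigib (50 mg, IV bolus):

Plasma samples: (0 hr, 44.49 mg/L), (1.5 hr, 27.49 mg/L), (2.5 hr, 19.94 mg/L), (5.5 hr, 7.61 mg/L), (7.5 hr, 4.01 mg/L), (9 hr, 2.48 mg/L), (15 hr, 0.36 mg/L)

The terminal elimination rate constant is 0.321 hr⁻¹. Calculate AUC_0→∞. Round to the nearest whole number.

AUC = 145 mg/L·hr

Trapezoidal AUC_0→15:
  [0→1.5]: (44.49+27.49)/2 × 1.5 = 53.985
  [1.5→2.5]: (27.49+19.94)/2 × 1 = 23.715
  [2.5→5.5]: (19.94+7.61)/2 × 3 = 41.325
  [5.5→7.5]: (7.61+4.01)/2 × 2 = 11.62
  [7.5→9]: (4.01+2.48)/2 × 1.5 = 4.8675
  [9→15]: (2.48+0.36)/2 × 6 = 8.52
  Sum = 144.0325 mg/L·hr
Extrapolated tail: C_last / k_e = 0.36 / 0.321 = 1.121
AUC_0→∞ = 144.0325 + 1.121 = 145.1535 mg/L·hr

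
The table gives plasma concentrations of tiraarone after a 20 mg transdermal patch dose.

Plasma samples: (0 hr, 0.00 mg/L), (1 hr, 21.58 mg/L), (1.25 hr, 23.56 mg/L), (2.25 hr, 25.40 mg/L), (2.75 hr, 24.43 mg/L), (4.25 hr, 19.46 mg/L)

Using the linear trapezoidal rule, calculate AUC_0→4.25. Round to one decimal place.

Trapezoidal AUC_0→4.25:
  [0→1]: (0.00+21.58)/2 × 1 = 10.79
  [1→1.25]: (21.58+23.56)/2 × 0.25 = 5.6425
  [1.25→2.25]: (23.56+25.40)/2 × 1 = 24.48
  [2.25→2.75]: (25.40+24.43)/2 × 0.5 = 12.4575
  [2.75→4.25]: (24.43+19.46)/2 × 1.5 = 32.9175
  Sum = 86.2875 mg/L·hr

AUC = 86.3 mg/L·hr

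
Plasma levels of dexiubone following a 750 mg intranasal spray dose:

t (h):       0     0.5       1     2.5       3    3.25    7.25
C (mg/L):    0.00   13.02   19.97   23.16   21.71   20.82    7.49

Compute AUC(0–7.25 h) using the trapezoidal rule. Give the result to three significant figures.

Trapezoidal AUC_0→7.25:
  [0→0.5]: (0.00+13.02)/2 × 0.5 = 3.255
  [0.5→1]: (13.02+19.97)/2 × 0.5 = 8.2475
  [1→2.5]: (19.97+23.16)/2 × 1.5 = 32.3475
  [2.5→3]: (23.16+21.71)/2 × 0.5 = 11.2175
  [3→3.25]: (21.71+20.82)/2 × 0.25 = 5.31625
  [3.25→7.25]: (20.82+7.49)/2 × 4 = 56.62
  Sum = 117.00375 mg/L·h

AUC = 117 mg/L·h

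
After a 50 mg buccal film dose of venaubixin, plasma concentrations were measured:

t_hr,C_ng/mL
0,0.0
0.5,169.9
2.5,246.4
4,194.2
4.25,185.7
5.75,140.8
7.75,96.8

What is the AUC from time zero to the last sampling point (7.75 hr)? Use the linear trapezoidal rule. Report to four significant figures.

Trapezoidal AUC_0→7.75:
  [0→0.5]: (0.0+169.9)/2 × 0.5 = 42.475
  [0.5→2.5]: (169.9+246.4)/2 × 2 = 416.3
  [2.5→4]: (246.4+194.2)/2 × 1.5 = 330.45
  [4→4.25]: (194.2+185.7)/2 × 0.25 = 47.4875
  [4.25→5.75]: (185.7+140.8)/2 × 1.5 = 244.875
  [5.75→7.75]: (140.8+96.8)/2 × 2 = 237.6
  Sum = 1319.1875 ng/mL·hr

AUC = 1319 ng/mL·hr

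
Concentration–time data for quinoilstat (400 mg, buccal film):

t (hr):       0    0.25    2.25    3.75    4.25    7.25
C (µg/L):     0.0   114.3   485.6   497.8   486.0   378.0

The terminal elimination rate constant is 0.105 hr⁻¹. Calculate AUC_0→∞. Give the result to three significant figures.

Trapezoidal AUC_0→7.25:
  [0→0.25]: (0.0+114.3)/2 × 0.25 = 14.2875
  [0.25→2.25]: (114.3+485.6)/2 × 2 = 599.9
  [2.25→3.75]: (485.6+497.8)/2 × 1.5 = 737.55
  [3.75→4.25]: (497.8+486.0)/2 × 0.5 = 245.95
  [4.25→7.25]: (486.0+378.0)/2 × 3 = 1296.0
  Sum = 2893.6875 µg/L·hr
Extrapolated tail: C_last / k_e = 378.0 / 0.105 = 3600.000
AUC_0→∞ = 2893.6875 + 3600.000 = 6493.6875 µg/L·hr

AUC = 6490 µg/L·hr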